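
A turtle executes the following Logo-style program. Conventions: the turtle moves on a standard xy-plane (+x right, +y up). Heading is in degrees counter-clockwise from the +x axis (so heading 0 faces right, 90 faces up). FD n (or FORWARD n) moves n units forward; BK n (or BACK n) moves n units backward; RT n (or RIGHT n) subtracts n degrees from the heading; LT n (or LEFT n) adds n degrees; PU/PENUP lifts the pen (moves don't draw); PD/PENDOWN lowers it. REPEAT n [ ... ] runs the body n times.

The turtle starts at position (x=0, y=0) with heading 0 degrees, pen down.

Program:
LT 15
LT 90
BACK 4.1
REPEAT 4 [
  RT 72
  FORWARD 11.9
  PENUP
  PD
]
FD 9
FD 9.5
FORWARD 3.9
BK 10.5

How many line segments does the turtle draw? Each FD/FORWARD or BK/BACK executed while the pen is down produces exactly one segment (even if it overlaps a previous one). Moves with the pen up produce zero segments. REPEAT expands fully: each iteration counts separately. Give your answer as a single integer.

Answer: 9

Derivation:
Executing turtle program step by step:
Start: pos=(0,0), heading=0, pen down
LT 15: heading 0 -> 15
LT 90: heading 15 -> 105
BK 4.1: (0,0) -> (1.061,-3.96) [heading=105, draw]
REPEAT 4 [
  -- iteration 1/4 --
  RT 72: heading 105 -> 33
  FD 11.9: (1.061,-3.96) -> (11.041,2.521) [heading=33, draw]
  PU: pen up
  PD: pen down
  -- iteration 2/4 --
  RT 72: heading 33 -> 321
  FD 11.9: (11.041,2.521) -> (20.289,-4.968) [heading=321, draw]
  PU: pen up
  PD: pen down
  -- iteration 3/4 --
  RT 72: heading 321 -> 249
  FD 11.9: (20.289,-4.968) -> (16.025,-16.078) [heading=249, draw]
  PU: pen up
  PD: pen down
  -- iteration 4/4 --
  RT 72: heading 249 -> 177
  FD 11.9: (16.025,-16.078) -> (4.141,-15.455) [heading=177, draw]
  PU: pen up
  PD: pen down
]
FD 9: (4.141,-15.455) -> (-4.847,-14.984) [heading=177, draw]
FD 9.5: (-4.847,-14.984) -> (-14.334,-14.487) [heading=177, draw]
FD 3.9: (-14.334,-14.487) -> (-18.228,-14.282) [heading=177, draw]
BK 10.5: (-18.228,-14.282) -> (-7.743,-14.832) [heading=177, draw]
Final: pos=(-7.743,-14.832), heading=177, 9 segment(s) drawn
Segments drawn: 9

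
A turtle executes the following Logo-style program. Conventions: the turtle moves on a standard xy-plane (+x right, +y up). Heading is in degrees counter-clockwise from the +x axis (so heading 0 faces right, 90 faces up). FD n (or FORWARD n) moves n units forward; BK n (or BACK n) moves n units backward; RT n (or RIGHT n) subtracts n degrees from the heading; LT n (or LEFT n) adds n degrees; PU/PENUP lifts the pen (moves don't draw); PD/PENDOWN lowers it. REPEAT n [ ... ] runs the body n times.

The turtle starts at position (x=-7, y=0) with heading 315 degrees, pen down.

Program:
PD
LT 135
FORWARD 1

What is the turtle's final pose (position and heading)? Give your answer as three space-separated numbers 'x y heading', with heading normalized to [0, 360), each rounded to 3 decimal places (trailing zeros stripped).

Answer: -7 1 90

Derivation:
Executing turtle program step by step:
Start: pos=(-7,0), heading=315, pen down
PD: pen down
LT 135: heading 315 -> 90
FD 1: (-7,0) -> (-7,1) [heading=90, draw]
Final: pos=(-7,1), heading=90, 1 segment(s) drawn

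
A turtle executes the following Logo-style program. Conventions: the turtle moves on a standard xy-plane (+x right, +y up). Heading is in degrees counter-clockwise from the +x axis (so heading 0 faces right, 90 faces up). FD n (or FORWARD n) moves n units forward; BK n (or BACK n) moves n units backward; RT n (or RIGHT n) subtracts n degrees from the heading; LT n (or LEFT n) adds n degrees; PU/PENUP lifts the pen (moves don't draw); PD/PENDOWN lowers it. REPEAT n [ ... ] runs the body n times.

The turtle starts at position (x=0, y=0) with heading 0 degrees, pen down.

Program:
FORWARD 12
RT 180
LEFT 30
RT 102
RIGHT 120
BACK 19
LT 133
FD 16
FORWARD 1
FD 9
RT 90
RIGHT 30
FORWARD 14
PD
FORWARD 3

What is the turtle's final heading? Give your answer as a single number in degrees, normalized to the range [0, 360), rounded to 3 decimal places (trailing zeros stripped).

Executing turtle program step by step:
Start: pos=(0,0), heading=0, pen down
FD 12: (0,0) -> (12,0) [heading=0, draw]
RT 180: heading 0 -> 180
LT 30: heading 180 -> 210
RT 102: heading 210 -> 108
RT 120: heading 108 -> 348
BK 19: (12,0) -> (-6.585,3.95) [heading=348, draw]
LT 133: heading 348 -> 121
FD 16: (-6.585,3.95) -> (-14.825,17.665) [heading=121, draw]
FD 1: (-14.825,17.665) -> (-15.34,18.522) [heading=121, draw]
FD 9: (-15.34,18.522) -> (-19.976,26.237) [heading=121, draw]
RT 90: heading 121 -> 31
RT 30: heading 31 -> 1
FD 14: (-19.976,26.237) -> (-5.978,26.481) [heading=1, draw]
PD: pen down
FD 3: (-5.978,26.481) -> (-2.978,26.533) [heading=1, draw]
Final: pos=(-2.978,26.533), heading=1, 7 segment(s) drawn

Answer: 1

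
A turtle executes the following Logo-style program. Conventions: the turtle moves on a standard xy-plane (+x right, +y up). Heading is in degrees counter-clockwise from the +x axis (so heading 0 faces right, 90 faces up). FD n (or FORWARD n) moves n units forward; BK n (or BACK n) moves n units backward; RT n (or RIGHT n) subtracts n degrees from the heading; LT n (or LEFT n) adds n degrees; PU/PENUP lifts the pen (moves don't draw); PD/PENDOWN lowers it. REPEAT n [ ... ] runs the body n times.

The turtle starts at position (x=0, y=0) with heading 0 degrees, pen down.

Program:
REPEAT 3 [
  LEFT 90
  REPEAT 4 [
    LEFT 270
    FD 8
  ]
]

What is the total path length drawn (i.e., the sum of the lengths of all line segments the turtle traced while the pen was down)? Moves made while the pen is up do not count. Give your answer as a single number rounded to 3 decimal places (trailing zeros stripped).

Answer: 96

Derivation:
Executing turtle program step by step:
Start: pos=(0,0), heading=0, pen down
REPEAT 3 [
  -- iteration 1/3 --
  LT 90: heading 0 -> 90
  REPEAT 4 [
    -- iteration 1/4 --
    LT 270: heading 90 -> 0
    FD 8: (0,0) -> (8,0) [heading=0, draw]
    -- iteration 2/4 --
    LT 270: heading 0 -> 270
    FD 8: (8,0) -> (8,-8) [heading=270, draw]
    -- iteration 3/4 --
    LT 270: heading 270 -> 180
    FD 8: (8,-8) -> (0,-8) [heading=180, draw]
    -- iteration 4/4 --
    LT 270: heading 180 -> 90
    FD 8: (0,-8) -> (0,0) [heading=90, draw]
  ]
  -- iteration 2/3 --
  LT 90: heading 90 -> 180
  REPEAT 4 [
    -- iteration 1/4 --
    LT 270: heading 180 -> 90
    FD 8: (0,0) -> (0,8) [heading=90, draw]
    -- iteration 2/4 --
    LT 270: heading 90 -> 0
    FD 8: (0,8) -> (8,8) [heading=0, draw]
    -- iteration 3/4 --
    LT 270: heading 0 -> 270
    FD 8: (8,8) -> (8,0) [heading=270, draw]
    -- iteration 4/4 --
    LT 270: heading 270 -> 180
    FD 8: (8,0) -> (0,0) [heading=180, draw]
  ]
  -- iteration 3/3 --
  LT 90: heading 180 -> 270
  REPEAT 4 [
    -- iteration 1/4 --
    LT 270: heading 270 -> 180
    FD 8: (0,0) -> (-8,0) [heading=180, draw]
    -- iteration 2/4 --
    LT 270: heading 180 -> 90
    FD 8: (-8,0) -> (-8,8) [heading=90, draw]
    -- iteration 3/4 --
    LT 270: heading 90 -> 0
    FD 8: (-8,8) -> (0,8) [heading=0, draw]
    -- iteration 4/4 --
    LT 270: heading 0 -> 270
    FD 8: (0,8) -> (0,0) [heading=270, draw]
  ]
]
Final: pos=(0,0), heading=270, 12 segment(s) drawn

Segment lengths:
  seg 1: (0,0) -> (8,0), length = 8
  seg 2: (8,0) -> (8,-8), length = 8
  seg 3: (8,-8) -> (0,-8), length = 8
  seg 4: (0,-8) -> (0,0), length = 8
  seg 5: (0,0) -> (0,8), length = 8
  seg 6: (0,8) -> (8,8), length = 8
  seg 7: (8,8) -> (8,0), length = 8
  seg 8: (8,0) -> (0,0), length = 8
  seg 9: (0,0) -> (-8,0), length = 8
  seg 10: (-8,0) -> (-8,8), length = 8
  seg 11: (-8,8) -> (0,8), length = 8
  seg 12: (0,8) -> (0,0), length = 8
Total = 96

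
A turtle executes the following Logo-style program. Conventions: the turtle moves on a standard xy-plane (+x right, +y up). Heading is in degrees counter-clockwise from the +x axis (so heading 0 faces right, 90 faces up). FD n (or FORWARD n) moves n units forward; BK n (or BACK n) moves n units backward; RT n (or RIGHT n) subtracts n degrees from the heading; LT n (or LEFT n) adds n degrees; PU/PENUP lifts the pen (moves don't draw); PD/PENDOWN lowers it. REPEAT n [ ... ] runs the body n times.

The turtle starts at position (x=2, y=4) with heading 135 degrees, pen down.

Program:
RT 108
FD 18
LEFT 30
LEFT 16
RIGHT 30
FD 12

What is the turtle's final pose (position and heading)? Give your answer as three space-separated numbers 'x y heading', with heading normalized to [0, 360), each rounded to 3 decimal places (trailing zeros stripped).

Answer: 26.814 20.356 43

Derivation:
Executing turtle program step by step:
Start: pos=(2,4), heading=135, pen down
RT 108: heading 135 -> 27
FD 18: (2,4) -> (18.038,12.172) [heading=27, draw]
LT 30: heading 27 -> 57
LT 16: heading 57 -> 73
RT 30: heading 73 -> 43
FD 12: (18.038,12.172) -> (26.814,20.356) [heading=43, draw]
Final: pos=(26.814,20.356), heading=43, 2 segment(s) drawn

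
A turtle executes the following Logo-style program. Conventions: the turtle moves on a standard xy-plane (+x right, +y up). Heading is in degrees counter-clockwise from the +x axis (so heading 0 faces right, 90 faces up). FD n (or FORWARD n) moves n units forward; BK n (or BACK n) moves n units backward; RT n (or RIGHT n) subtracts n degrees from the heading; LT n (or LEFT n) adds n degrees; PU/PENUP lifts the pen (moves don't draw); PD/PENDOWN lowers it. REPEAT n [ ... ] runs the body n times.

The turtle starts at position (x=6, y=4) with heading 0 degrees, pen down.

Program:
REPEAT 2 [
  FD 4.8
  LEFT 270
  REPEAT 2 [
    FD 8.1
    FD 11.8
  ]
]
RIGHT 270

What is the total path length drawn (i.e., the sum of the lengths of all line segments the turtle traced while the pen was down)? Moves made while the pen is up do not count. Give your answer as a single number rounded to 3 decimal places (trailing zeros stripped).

Answer: 89.2

Derivation:
Executing turtle program step by step:
Start: pos=(6,4), heading=0, pen down
REPEAT 2 [
  -- iteration 1/2 --
  FD 4.8: (6,4) -> (10.8,4) [heading=0, draw]
  LT 270: heading 0 -> 270
  REPEAT 2 [
    -- iteration 1/2 --
    FD 8.1: (10.8,4) -> (10.8,-4.1) [heading=270, draw]
    FD 11.8: (10.8,-4.1) -> (10.8,-15.9) [heading=270, draw]
    -- iteration 2/2 --
    FD 8.1: (10.8,-15.9) -> (10.8,-24) [heading=270, draw]
    FD 11.8: (10.8,-24) -> (10.8,-35.8) [heading=270, draw]
  ]
  -- iteration 2/2 --
  FD 4.8: (10.8,-35.8) -> (10.8,-40.6) [heading=270, draw]
  LT 270: heading 270 -> 180
  REPEAT 2 [
    -- iteration 1/2 --
    FD 8.1: (10.8,-40.6) -> (2.7,-40.6) [heading=180, draw]
    FD 11.8: (2.7,-40.6) -> (-9.1,-40.6) [heading=180, draw]
    -- iteration 2/2 --
    FD 8.1: (-9.1,-40.6) -> (-17.2,-40.6) [heading=180, draw]
    FD 11.8: (-17.2,-40.6) -> (-29,-40.6) [heading=180, draw]
  ]
]
RT 270: heading 180 -> 270
Final: pos=(-29,-40.6), heading=270, 10 segment(s) drawn

Segment lengths:
  seg 1: (6,4) -> (10.8,4), length = 4.8
  seg 2: (10.8,4) -> (10.8,-4.1), length = 8.1
  seg 3: (10.8,-4.1) -> (10.8,-15.9), length = 11.8
  seg 4: (10.8,-15.9) -> (10.8,-24), length = 8.1
  seg 5: (10.8,-24) -> (10.8,-35.8), length = 11.8
  seg 6: (10.8,-35.8) -> (10.8,-40.6), length = 4.8
  seg 7: (10.8,-40.6) -> (2.7,-40.6), length = 8.1
  seg 8: (2.7,-40.6) -> (-9.1,-40.6), length = 11.8
  seg 9: (-9.1,-40.6) -> (-17.2,-40.6), length = 8.1
  seg 10: (-17.2,-40.6) -> (-29,-40.6), length = 11.8
Total = 89.2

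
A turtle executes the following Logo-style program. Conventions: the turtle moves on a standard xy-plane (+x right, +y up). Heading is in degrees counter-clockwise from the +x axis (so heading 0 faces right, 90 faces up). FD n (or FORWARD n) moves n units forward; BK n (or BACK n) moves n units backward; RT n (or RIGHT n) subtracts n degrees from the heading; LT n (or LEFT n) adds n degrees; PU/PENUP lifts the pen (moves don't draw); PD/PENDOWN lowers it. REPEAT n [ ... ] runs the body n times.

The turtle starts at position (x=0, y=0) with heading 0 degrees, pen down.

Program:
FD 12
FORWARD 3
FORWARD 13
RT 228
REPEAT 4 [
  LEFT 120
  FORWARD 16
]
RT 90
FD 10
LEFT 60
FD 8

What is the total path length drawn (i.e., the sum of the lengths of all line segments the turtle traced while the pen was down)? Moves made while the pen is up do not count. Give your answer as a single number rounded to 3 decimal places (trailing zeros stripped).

Executing turtle program step by step:
Start: pos=(0,0), heading=0, pen down
FD 12: (0,0) -> (12,0) [heading=0, draw]
FD 3: (12,0) -> (15,0) [heading=0, draw]
FD 13: (15,0) -> (28,0) [heading=0, draw]
RT 228: heading 0 -> 132
REPEAT 4 [
  -- iteration 1/4 --
  LT 120: heading 132 -> 252
  FD 16: (28,0) -> (23.056,-15.217) [heading=252, draw]
  -- iteration 2/4 --
  LT 120: heading 252 -> 12
  FD 16: (23.056,-15.217) -> (38.706,-11.89) [heading=12, draw]
  -- iteration 3/4 --
  LT 120: heading 12 -> 132
  FD 16: (38.706,-11.89) -> (28,0) [heading=132, draw]
  -- iteration 4/4 --
  LT 120: heading 132 -> 252
  FD 16: (28,0) -> (23.056,-15.217) [heading=252, draw]
]
RT 90: heading 252 -> 162
FD 10: (23.056,-15.217) -> (13.545,-12.127) [heading=162, draw]
LT 60: heading 162 -> 222
FD 8: (13.545,-12.127) -> (7.6,-17.48) [heading=222, draw]
Final: pos=(7.6,-17.48), heading=222, 9 segment(s) drawn

Segment lengths:
  seg 1: (0,0) -> (12,0), length = 12
  seg 2: (12,0) -> (15,0), length = 3
  seg 3: (15,0) -> (28,0), length = 13
  seg 4: (28,0) -> (23.056,-15.217), length = 16
  seg 5: (23.056,-15.217) -> (38.706,-11.89), length = 16
  seg 6: (38.706,-11.89) -> (28,0), length = 16
  seg 7: (28,0) -> (23.056,-15.217), length = 16
  seg 8: (23.056,-15.217) -> (13.545,-12.127), length = 10
  seg 9: (13.545,-12.127) -> (7.6,-17.48), length = 8
Total = 110

Answer: 110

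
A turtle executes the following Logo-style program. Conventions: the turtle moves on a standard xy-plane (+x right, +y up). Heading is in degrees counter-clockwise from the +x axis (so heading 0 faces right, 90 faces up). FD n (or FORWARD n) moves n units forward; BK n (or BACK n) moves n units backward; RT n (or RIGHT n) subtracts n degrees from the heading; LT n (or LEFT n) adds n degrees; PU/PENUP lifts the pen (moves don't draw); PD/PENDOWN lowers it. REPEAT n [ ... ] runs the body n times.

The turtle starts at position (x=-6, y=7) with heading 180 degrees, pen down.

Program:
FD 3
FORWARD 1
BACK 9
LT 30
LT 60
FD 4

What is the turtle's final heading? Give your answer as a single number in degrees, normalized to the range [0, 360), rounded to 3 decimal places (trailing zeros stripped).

Answer: 270

Derivation:
Executing turtle program step by step:
Start: pos=(-6,7), heading=180, pen down
FD 3: (-6,7) -> (-9,7) [heading=180, draw]
FD 1: (-9,7) -> (-10,7) [heading=180, draw]
BK 9: (-10,7) -> (-1,7) [heading=180, draw]
LT 30: heading 180 -> 210
LT 60: heading 210 -> 270
FD 4: (-1,7) -> (-1,3) [heading=270, draw]
Final: pos=(-1,3), heading=270, 4 segment(s) drawn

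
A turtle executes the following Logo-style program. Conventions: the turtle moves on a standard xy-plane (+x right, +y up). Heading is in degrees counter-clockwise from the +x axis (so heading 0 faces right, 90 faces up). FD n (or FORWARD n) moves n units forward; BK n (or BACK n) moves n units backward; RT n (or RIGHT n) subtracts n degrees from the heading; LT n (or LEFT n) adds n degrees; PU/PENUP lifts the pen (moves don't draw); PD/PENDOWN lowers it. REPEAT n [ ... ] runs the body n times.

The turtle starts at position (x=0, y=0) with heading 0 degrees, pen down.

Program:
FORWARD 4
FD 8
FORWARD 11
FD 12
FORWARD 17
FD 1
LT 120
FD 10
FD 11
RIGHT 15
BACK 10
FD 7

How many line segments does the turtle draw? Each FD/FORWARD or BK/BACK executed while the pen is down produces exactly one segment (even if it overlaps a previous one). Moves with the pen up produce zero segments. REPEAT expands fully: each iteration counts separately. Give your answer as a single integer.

Answer: 10

Derivation:
Executing turtle program step by step:
Start: pos=(0,0), heading=0, pen down
FD 4: (0,0) -> (4,0) [heading=0, draw]
FD 8: (4,0) -> (12,0) [heading=0, draw]
FD 11: (12,0) -> (23,0) [heading=0, draw]
FD 12: (23,0) -> (35,0) [heading=0, draw]
FD 17: (35,0) -> (52,0) [heading=0, draw]
FD 1: (52,0) -> (53,0) [heading=0, draw]
LT 120: heading 0 -> 120
FD 10: (53,0) -> (48,8.66) [heading=120, draw]
FD 11: (48,8.66) -> (42.5,18.187) [heading=120, draw]
RT 15: heading 120 -> 105
BK 10: (42.5,18.187) -> (45.088,8.527) [heading=105, draw]
FD 7: (45.088,8.527) -> (43.276,15.289) [heading=105, draw]
Final: pos=(43.276,15.289), heading=105, 10 segment(s) drawn
Segments drawn: 10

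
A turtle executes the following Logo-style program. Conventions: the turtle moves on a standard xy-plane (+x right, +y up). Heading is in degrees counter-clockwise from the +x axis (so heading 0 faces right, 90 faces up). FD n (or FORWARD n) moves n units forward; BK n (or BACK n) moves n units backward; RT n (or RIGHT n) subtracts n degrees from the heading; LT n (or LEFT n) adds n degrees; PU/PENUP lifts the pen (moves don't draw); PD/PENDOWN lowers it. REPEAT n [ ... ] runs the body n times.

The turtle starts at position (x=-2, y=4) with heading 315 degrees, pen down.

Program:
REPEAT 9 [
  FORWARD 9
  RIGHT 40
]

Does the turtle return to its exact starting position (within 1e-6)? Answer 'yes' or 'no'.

Answer: yes

Derivation:
Executing turtle program step by step:
Start: pos=(-2,4), heading=315, pen down
REPEAT 9 [
  -- iteration 1/9 --
  FD 9: (-2,4) -> (4.364,-2.364) [heading=315, draw]
  RT 40: heading 315 -> 275
  -- iteration 2/9 --
  FD 9: (4.364,-2.364) -> (5.148,-11.33) [heading=275, draw]
  RT 40: heading 275 -> 235
  -- iteration 3/9 --
  FD 9: (5.148,-11.33) -> (-0.014,-18.702) [heading=235, draw]
  RT 40: heading 235 -> 195
  -- iteration 4/9 --
  FD 9: (-0.014,-18.702) -> (-8.707,-21.031) [heading=195, draw]
  RT 40: heading 195 -> 155
  -- iteration 5/9 --
  FD 9: (-8.707,-21.031) -> (-16.864,-17.228) [heading=155, draw]
  RT 40: heading 155 -> 115
  -- iteration 6/9 --
  FD 9: (-16.864,-17.228) -> (-20.667,-9.071) [heading=115, draw]
  RT 40: heading 115 -> 75
  -- iteration 7/9 --
  FD 9: (-20.667,-9.071) -> (-18.338,-0.378) [heading=75, draw]
  RT 40: heading 75 -> 35
  -- iteration 8/9 --
  FD 9: (-18.338,-0.378) -> (-10.966,4.784) [heading=35, draw]
  RT 40: heading 35 -> 355
  -- iteration 9/9 --
  FD 9: (-10.966,4.784) -> (-2,4) [heading=355, draw]
  RT 40: heading 355 -> 315
]
Final: pos=(-2,4), heading=315, 9 segment(s) drawn

Start position: (-2, 4)
Final position: (-2, 4)
Distance = 0; < 1e-6 -> CLOSED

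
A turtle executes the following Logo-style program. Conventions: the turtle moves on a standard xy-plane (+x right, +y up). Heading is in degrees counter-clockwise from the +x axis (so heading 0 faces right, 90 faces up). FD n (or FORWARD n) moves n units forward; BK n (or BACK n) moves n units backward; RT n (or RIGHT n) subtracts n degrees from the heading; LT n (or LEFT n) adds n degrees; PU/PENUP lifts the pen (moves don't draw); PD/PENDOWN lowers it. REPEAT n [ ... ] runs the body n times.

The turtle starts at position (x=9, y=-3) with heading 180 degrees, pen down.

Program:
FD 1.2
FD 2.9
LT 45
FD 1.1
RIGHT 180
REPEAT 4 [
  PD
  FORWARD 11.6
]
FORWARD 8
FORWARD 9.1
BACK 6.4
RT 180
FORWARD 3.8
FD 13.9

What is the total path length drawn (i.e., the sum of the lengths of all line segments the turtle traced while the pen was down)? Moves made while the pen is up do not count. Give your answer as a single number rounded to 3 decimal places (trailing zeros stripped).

Answer: 92.8

Derivation:
Executing turtle program step by step:
Start: pos=(9,-3), heading=180, pen down
FD 1.2: (9,-3) -> (7.8,-3) [heading=180, draw]
FD 2.9: (7.8,-3) -> (4.9,-3) [heading=180, draw]
LT 45: heading 180 -> 225
FD 1.1: (4.9,-3) -> (4.122,-3.778) [heading=225, draw]
RT 180: heading 225 -> 45
REPEAT 4 [
  -- iteration 1/4 --
  PD: pen down
  FD 11.6: (4.122,-3.778) -> (12.325,4.425) [heading=45, draw]
  -- iteration 2/4 --
  PD: pen down
  FD 11.6: (12.325,4.425) -> (20.527,12.627) [heading=45, draw]
  -- iteration 3/4 --
  PD: pen down
  FD 11.6: (20.527,12.627) -> (28.729,20.829) [heading=45, draw]
  -- iteration 4/4 --
  PD: pen down
  FD 11.6: (28.729,20.829) -> (36.932,29.032) [heading=45, draw]
]
FD 8: (36.932,29.032) -> (42.589,34.689) [heading=45, draw]
FD 9.1: (42.589,34.689) -> (49.023,41.123) [heading=45, draw]
BK 6.4: (49.023,41.123) -> (44.498,36.598) [heading=45, draw]
RT 180: heading 45 -> 225
FD 3.8: (44.498,36.598) -> (41.811,33.911) [heading=225, draw]
FD 13.9: (41.811,33.911) -> (31.982,24.082) [heading=225, draw]
Final: pos=(31.982,24.082), heading=225, 12 segment(s) drawn

Segment lengths:
  seg 1: (9,-3) -> (7.8,-3), length = 1.2
  seg 2: (7.8,-3) -> (4.9,-3), length = 2.9
  seg 3: (4.9,-3) -> (4.122,-3.778), length = 1.1
  seg 4: (4.122,-3.778) -> (12.325,4.425), length = 11.6
  seg 5: (12.325,4.425) -> (20.527,12.627), length = 11.6
  seg 6: (20.527,12.627) -> (28.729,20.829), length = 11.6
  seg 7: (28.729,20.829) -> (36.932,29.032), length = 11.6
  seg 8: (36.932,29.032) -> (42.589,34.689), length = 8
  seg 9: (42.589,34.689) -> (49.023,41.123), length = 9.1
  seg 10: (49.023,41.123) -> (44.498,36.598), length = 6.4
  seg 11: (44.498,36.598) -> (41.811,33.911), length = 3.8
  seg 12: (41.811,33.911) -> (31.982,24.082), length = 13.9
Total = 92.8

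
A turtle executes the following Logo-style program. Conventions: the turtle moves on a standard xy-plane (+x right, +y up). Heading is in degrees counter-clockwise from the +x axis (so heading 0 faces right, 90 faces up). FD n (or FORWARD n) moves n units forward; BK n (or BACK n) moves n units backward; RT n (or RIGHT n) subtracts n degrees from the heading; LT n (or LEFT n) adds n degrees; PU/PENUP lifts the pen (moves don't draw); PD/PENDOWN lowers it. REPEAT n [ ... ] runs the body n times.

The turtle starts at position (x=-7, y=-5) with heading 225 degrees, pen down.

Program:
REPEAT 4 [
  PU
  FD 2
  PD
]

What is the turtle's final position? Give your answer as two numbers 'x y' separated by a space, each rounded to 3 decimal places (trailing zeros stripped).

Answer: -12.657 -10.657

Derivation:
Executing turtle program step by step:
Start: pos=(-7,-5), heading=225, pen down
REPEAT 4 [
  -- iteration 1/4 --
  PU: pen up
  FD 2: (-7,-5) -> (-8.414,-6.414) [heading=225, move]
  PD: pen down
  -- iteration 2/4 --
  PU: pen up
  FD 2: (-8.414,-6.414) -> (-9.828,-7.828) [heading=225, move]
  PD: pen down
  -- iteration 3/4 --
  PU: pen up
  FD 2: (-9.828,-7.828) -> (-11.243,-9.243) [heading=225, move]
  PD: pen down
  -- iteration 4/4 --
  PU: pen up
  FD 2: (-11.243,-9.243) -> (-12.657,-10.657) [heading=225, move]
  PD: pen down
]
Final: pos=(-12.657,-10.657), heading=225, 0 segment(s) drawn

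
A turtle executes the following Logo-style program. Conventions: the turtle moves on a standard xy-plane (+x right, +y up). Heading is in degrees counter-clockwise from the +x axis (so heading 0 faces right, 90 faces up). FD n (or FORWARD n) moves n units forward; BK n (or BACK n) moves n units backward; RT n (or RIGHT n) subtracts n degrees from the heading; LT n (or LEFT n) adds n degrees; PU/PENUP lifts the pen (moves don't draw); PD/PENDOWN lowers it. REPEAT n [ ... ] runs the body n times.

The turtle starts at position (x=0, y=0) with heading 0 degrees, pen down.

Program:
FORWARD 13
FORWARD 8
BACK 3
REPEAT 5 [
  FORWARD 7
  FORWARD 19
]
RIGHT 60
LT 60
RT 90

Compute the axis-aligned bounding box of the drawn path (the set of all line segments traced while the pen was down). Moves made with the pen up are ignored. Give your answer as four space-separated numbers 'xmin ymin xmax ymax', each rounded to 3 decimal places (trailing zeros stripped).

Answer: 0 0 148 0

Derivation:
Executing turtle program step by step:
Start: pos=(0,0), heading=0, pen down
FD 13: (0,0) -> (13,0) [heading=0, draw]
FD 8: (13,0) -> (21,0) [heading=0, draw]
BK 3: (21,0) -> (18,0) [heading=0, draw]
REPEAT 5 [
  -- iteration 1/5 --
  FD 7: (18,0) -> (25,0) [heading=0, draw]
  FD 19: (25,0) -> (44,0) [heading=0, draw]
  -- iteration 2/5 --
  FD 7: (44,0) -> (51,0) [heading=0, draw]
  FD 19: (51,0) -> (70,0) [heading=0, draw]
  -- iteration 3/5 --
  FD 7: (70,0) -> (77,0) [heading=0, draw]
  FD 19: (77,0) -> (96,0) [heading=0, draw]
  -- iteration 4/5 --
  FD 7: (96,0) -> (103,0) [heading=0, draw]
  FD 19: (103,0) -> (122,0) [heading=0, draw]
  -- iteration 5/5 --
  FD 7: (122,0) -> (129,0) [heading=0, draw]
  FD 19: (129,0) -> (148,0) [heading=0, draw]
]
RT 60: heading 0 -> 300
LT 60: heading 300 -> 0
RT 90: heading 0 -> 270
Final: pos=(148,0), heading=270, 13 segment(s) drawn

Segment endpoints: x in {0, 13, 18, 21, 25, 44, 51, 70, 77, 96, 103, 122, 129, 148}, y in {0}
xmin=0, ymin=0, xmax=148, ymax=0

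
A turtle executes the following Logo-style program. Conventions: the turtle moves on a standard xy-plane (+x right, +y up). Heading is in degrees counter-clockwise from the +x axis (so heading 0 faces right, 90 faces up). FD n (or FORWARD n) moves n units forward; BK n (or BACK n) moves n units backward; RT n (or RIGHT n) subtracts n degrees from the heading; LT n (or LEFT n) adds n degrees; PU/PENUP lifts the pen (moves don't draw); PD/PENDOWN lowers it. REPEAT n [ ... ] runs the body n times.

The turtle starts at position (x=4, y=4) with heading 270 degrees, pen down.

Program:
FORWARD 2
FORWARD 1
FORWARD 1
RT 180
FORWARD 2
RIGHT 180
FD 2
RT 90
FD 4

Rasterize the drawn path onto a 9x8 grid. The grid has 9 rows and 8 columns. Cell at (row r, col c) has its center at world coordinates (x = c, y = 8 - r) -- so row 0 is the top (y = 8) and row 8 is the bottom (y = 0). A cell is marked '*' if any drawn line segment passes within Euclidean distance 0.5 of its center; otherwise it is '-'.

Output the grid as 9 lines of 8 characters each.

Segment 0: (4,4) -> (4,2)
Segment 1: (4,2) -> (4,1)
Segment 2: (4,1) -> (4,0)
Segment 3: (4,0) -> (4,2)
Segment 4: (4,2) -> (4,0)
Segment 5: (4,0) -> (-0,-0)

Answer: --------
--------
--------
--------
----*---
----*---
----*---
----*---
*****---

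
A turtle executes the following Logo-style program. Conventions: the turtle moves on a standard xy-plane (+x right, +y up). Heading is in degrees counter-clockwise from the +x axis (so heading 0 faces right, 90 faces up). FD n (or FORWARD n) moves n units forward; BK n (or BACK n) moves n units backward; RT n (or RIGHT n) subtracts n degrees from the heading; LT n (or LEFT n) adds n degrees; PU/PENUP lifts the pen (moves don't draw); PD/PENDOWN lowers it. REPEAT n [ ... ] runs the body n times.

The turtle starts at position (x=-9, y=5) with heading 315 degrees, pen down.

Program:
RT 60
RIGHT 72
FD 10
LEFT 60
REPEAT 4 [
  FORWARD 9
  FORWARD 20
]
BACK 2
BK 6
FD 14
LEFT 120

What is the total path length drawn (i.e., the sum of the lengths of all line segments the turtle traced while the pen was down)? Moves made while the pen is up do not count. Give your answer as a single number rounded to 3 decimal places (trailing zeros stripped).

Answer: 148

Derivation:
Executing turtle program step by step:
Start: pos=(-9,5), heading=315, pen down
RT 60: heading 315 -> 255
RT 72: heading 255 -> 183
FD 10: (-9,5) -> (-18.986,4.477) [heading=183, draw]
LT 60: heading 183 -> 243
REPEAT 4 [
  -- iteration 1/4 --
  FD 9: (-18.986,4.477) -> (-23.072,-3.542) [heading=243, draw]
  FD 20: (-23.072,-3.542) -> (-32.152,-21.363) [heading=243, draw]
  -- iteration 2/4 --
  FD 9: (-32.152,-21.363) -> (-36.238,-29.382) [heading=243, draw]
  FD 20: (-36.238,-29.382) -> (-45.318,-47.202) [heading=243, draw]
  -- iteration 3/4 --
  FD 9: (-45.318,-47.202) -> (-49.404,-55.221) [heading=243, draw]
  FD 20: (-49.404,-55.221) -> (-58.483,-73.041) [heading=243, draw]
  -- iteration 4/4 --
  FD 9: (-58.483,-73.041) -> (-62.569,-81.06) [heading=243, draw]
  FD 20: (-62.569,-81.06) -> (-71.649,-98.88) [heading=243, draw]
]
BK 2: (-71.649,-98.88) -> (-70.741,-97.098) [heading=243, draw]
BK 6: (-70.741,-97.098) -> (-68.017,-91.752) [heading=243, draw]
FD 14: (-68.017,-91.752) -> (-74.373,-104.226) [heading=243, draw]
LT 120: heading 243 -> 3
Final: pos=(-74.373,-104.226), heading=3, 12 segment(s) drawn

Segment lengths:
  seg 1: (-9,5) -> (-18.986,4.477), length = 10
  seg 2: (-18.986,4.477) -> (-23.072,-3.542), length = 9
  seg 3: (-23.072,-3.542) -> (-32.152,-21.363), length = 20
  seg 4: (-32.152,-21.363) -> (-36.238,-29.382), length = 9
  seg 5: (-36.238,-29.382) -> (-45.318,-47.202), length = 20
  seg 6: (-45.318,-47.202) -> (-49.404,-55.221), length = 9
  seg 7: (-49.404,-55.221) -> (-58.483,-73.041), length = 20
  seg 8: (-58.483,-73.041) -> (-62.569,-81.06), length = 9
  seg 9: (-62.569,-81.06) -> (-71.649,-98.88), length = 20
  seg 10: (-71.649,-98.88) -> (-70.741,-97.098), length = 2
  seg 11: (-70.741,-97.098) -> (-68.017,-91.752), length = 6
  seg 12: (-68.017,-91.752) -> (-74.373,-104.226), length = 14
Total = 148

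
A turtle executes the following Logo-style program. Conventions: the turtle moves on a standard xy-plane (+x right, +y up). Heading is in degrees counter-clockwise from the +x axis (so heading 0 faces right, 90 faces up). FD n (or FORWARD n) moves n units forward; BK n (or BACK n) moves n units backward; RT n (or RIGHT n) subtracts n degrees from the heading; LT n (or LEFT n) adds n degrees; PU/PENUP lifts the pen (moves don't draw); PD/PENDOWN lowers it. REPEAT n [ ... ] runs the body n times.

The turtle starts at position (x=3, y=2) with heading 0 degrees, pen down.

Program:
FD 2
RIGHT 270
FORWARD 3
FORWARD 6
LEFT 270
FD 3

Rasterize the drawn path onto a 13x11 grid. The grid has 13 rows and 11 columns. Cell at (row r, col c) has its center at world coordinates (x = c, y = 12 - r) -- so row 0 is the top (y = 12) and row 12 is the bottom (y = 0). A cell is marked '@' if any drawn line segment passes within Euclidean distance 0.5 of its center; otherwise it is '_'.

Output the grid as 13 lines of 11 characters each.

Segment 0: (3,2) -> (5,2)
Segment 1: (5,2) -> (5,5)
Segment 2: (5,5) -> (5,11)
Segment 3: (5,11) -> (8,11)

Answer: ___________
_____@@@@__
_____@_____
_____@_____
_____@_____
_____@_____
_____@_____
_____@_____
_____@_____
_____@_____
___@@@_____
___________
___________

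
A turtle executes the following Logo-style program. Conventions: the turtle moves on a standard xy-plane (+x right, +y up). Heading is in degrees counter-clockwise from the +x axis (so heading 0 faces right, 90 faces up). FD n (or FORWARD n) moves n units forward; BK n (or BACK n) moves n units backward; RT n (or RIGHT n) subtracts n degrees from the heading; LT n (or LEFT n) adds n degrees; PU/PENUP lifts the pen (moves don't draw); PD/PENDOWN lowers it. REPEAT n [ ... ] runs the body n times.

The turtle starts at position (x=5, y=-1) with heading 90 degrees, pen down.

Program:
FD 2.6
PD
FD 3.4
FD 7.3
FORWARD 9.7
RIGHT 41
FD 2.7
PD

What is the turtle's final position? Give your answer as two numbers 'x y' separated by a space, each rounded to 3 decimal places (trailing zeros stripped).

Answer: 6.771 24.038

Derivation:
Executing turtle program step by step:
Start: pos=(5,-1), heading=90, pen down
FD 2.6: (5,-1) -> (5,1.6) [heading=90, draw]
PD: pen down
FD 3.4: (5,1.6) -> (5,5) [heading=90, draw]
FD 7.3: (5,5) -> (5,12.3) [heading=90, draw]
FD 9.7: (5,12.3) -> (5,22) [heading=90, draw]
RT 41: heading 90 -> 49
FD 2.7: (5,22) -> (6.771,24.038) [heading=49, draw]
PD: pen down
Final: pos=(6.771,24.038), heading=49, 5 segment(s) drawn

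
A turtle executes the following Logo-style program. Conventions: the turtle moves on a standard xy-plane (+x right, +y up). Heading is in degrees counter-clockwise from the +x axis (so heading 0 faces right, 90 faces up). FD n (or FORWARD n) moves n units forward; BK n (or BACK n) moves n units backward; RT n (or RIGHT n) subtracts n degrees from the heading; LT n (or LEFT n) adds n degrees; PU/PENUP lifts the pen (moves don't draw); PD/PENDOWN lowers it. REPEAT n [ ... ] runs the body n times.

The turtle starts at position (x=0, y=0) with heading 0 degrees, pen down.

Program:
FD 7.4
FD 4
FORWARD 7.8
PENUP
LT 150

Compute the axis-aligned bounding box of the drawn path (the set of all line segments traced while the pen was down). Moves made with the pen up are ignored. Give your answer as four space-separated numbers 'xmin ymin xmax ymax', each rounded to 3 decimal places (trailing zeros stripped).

Executing turtle program step by step:
Start: pos=(0,0), heading=0, pen down
FD 7.4: (0,0) -> (7.4,0) [heading=0, draw]
FD 4: (7.4,0) -> (11.4,0) [heading=0, draw]
FD 7.8: (11.4,0) -> (19.2,0) [heading=0, draw]
PU: pen up
LT 150: heading 0 -> 150
Final: pos=(19.2,0), heading=150, 3 segment(s) drawn

Segment endpoints: x in {0, 7.4, 11.4, 19.2}, y in {0}
xmin=0, ymin=0, xmax=19.2, ymax=0

Answer: 0 0 19.2 0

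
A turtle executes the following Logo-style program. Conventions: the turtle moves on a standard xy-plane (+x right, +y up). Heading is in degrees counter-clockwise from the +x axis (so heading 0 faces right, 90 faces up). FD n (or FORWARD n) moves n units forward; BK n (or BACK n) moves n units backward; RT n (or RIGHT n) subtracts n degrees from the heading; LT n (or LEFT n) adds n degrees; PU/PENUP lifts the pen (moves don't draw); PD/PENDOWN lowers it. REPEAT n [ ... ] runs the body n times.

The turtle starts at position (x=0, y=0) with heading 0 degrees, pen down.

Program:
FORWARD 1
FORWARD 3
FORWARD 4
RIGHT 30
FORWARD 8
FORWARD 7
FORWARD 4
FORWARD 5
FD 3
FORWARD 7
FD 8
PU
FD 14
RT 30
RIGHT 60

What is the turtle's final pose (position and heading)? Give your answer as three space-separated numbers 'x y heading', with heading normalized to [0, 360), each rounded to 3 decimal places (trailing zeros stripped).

Answer: 56.497 -28 240

Derivation:
Executing turtle program step by step:
Start: pos=(0,0), heading=0, pen down
FD 1: (0,0) -> (1,0) [heading=0, draw]
FD 3: (1,0) -> (4,0) [heading=0, draw]
FD 4: (4,0) -> (8,0) [heading=0, draw]
RT 30: heading 0 -> 330
FD 8: (8,0) -> (14.928,-4) [heading=330, draw]
FD 7: (14.928,-4) -> (20.99,-7.5) [heading=330, draw]
FD 4: (20.99,-7.5) -> (24.454,-9.5) [heading=330, draw]
FD 5: (24.454,-9.5) -> (28.785,-12) [heading=330, draw]
FD 3: (28.785,-12) -> (31.383,-13.5) [heading=330, draw]
FD 7: (31.383,-13.5) -> (37.445,-17) [heading=330, draw]
FD 8: (37.445,-17) -> (44.373,-21) [heading=330, draw]
PU: pen up
FD 14: (44.373,-21) -> (56.497,-28) [heading=330, move]
RT 30: heading 330 -> 300
RT 60: heading 300 -> 240
Final: pos=(56.497,-28), heading=240, 10 segment(s) drawn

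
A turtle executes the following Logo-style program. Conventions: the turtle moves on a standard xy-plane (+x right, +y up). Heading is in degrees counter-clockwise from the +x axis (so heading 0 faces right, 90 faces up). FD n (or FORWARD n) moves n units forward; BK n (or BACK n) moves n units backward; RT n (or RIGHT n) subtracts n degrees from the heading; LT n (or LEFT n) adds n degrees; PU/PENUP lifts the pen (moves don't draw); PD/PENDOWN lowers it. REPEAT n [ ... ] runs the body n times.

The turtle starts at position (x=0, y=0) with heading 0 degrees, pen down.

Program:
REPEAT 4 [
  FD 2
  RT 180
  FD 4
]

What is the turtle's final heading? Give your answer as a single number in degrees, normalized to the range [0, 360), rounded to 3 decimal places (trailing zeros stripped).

Answer: 0

Derivation:
Executing turtle program step by step:
Start: pos=(0,0), heading=0, pen down
REPEAT 4 [
  -- iteration 1/4 --
  FD 2: (0,0) -> (2,0) [heading=0, draw]
  RT 180: heading 0 -> 180
  FD 4: (2,0) -> (-2,0) [heading=180, draw]
  -- iteration 2/4 --
  FD 2: (-2,0) -> (-4,0) [heading=180, draw]
  RT 180: heading 180 -> 0
  FD 4: (-4,0) -> (0,0) [heading=0, draw]
  -- iteration 3/4 --
  FD 2: (0,0) -> (2,0) [heading=0, draw]
  RT 180: heading 0 -> 180
  FD 4: (2,0) -> (-2,0) [heading=180, draw]
  -- iteration 4/4 --
  FD 2: (-2,0) -> (-4,0) [heading=180, draw]
  RT 180: heading 180 -> 0
  FD 4: (-4,0) -> (0,0) [heading=0, draw]
]
Final: pos=(0,0), heading=0, 8 segment(s) drawn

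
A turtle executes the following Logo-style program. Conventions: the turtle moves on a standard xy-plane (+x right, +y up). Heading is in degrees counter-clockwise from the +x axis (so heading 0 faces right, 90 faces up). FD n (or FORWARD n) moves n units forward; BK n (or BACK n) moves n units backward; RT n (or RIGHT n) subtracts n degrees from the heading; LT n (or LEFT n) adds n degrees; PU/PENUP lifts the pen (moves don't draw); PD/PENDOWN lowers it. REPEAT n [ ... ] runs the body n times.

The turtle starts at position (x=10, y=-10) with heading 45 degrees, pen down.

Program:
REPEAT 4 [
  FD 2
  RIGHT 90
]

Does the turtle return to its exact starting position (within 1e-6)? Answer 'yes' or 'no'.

Answer: yes

Derivation:
Executing turtle program step by step:
Start: pos=(10,-10), heading=45, pen down
REPEAT 4 [
  -- iteration 1/4 --
  FD 2: (10,-10) -> (11.414,-8.586) [heading=45, draw]
  RT 90: heading 45 -> 315
  -- iteration 2/4 --
  FD 2: (11.414,-8.586) -> (12.828,-10) [heading=315, draw]
  RT 90: heading 315 -> 225
  -- iteration 3/4 --
  FD 2: (12.828,-10) -> (11.414,-11.414) [heading=225, draw]
  RT 90: heading 225 -> 135
  -- iteration 4/4 --
  FD 2: (11.414,-11.414) -> (10,-10) [heading=135, draw]
  RT 90: heading 135 -> 45
]
Final: pos=(10,-10), heading=45, 4 segment(s) drawn

Start position: (10, -10)
Final position: (10, -10)
Distance = 0; < 1e-6 -> CLOSED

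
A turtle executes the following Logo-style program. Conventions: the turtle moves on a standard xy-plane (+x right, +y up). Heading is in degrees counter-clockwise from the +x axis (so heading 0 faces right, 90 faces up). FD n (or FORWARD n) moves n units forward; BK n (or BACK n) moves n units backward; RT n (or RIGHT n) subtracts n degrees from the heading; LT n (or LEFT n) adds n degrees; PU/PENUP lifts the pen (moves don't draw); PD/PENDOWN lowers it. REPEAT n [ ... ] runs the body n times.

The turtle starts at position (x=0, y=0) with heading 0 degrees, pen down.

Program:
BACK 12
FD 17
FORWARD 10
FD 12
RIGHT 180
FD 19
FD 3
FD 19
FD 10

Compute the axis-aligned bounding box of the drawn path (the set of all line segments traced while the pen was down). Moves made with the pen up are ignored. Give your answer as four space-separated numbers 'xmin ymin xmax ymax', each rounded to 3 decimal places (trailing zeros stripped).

Executing turtle program step by step:
Start: pos=(0,0), heading=0, pen down
BK 12: (0,0) -> (-12,0) [heading=0, draw]
FD 17: (-12,0) -> (5,0) [heading=0, draw]
FD 10: (5,0) -> (15,0) [heading=0, draw]
FD 12: (15,0) -> (27,0) [heading=0, draw]
RT 180: heading 0 -> 180
FD 19: (27,0) -> (8,0) [heading=180, draw]
FD 3: (8,0) -> (5,0) [heading=180, draw]
FD 19: (5,0) -> (-14,0) [heading=180, draw]
FD 10: (-14,0) -> (-24,0) [heading=180, draw]
Final: pos=(-24,0), heading=180, 8 segment(s) drawn

Segment endpoints: x in {-24, -14, -12, 0, 5, 8, 15, 27}, y in {0, 0, 0, 0, 0}
xmin=-24, ymin=0, xmax=27, ymax=0

Answer: -24 0 27 0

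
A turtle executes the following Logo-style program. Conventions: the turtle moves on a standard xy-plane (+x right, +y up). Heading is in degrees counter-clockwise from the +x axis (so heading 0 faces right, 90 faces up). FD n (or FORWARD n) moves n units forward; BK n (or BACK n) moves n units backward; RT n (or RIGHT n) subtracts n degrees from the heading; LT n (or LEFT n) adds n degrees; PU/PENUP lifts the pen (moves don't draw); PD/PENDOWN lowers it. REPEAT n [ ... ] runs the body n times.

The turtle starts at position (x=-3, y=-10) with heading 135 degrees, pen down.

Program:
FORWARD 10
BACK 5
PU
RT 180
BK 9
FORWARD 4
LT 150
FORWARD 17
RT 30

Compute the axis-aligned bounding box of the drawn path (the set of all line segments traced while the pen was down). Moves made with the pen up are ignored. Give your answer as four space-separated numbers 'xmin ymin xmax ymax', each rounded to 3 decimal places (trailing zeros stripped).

Answer: -10.071 -10 -3 -2.929

Derivation:
Executing turtle program step by step:
Start: pos=(-3,-10), heading=135, pen down
FD 10: (-3,-10) -> (-10.071,-2.929) [heading=135, draw]
BK 5: (-10.071,-2.929) -> (-6.536,-6.464) [heading=135, draw]
PU: pen up
RT 180: heading 135 -> 315
BK 9: (-6.536,-6.464) -> (-12.899,-0.101) [heading=315, move]
FD 4: (-12.899,-0.101) -> (-10.071,-2.929) [heading=315, move]
LT 150: heading 315 -> 105
FD 17: (-10.071,-2.929) -> (-14.471,13.492) [heading=105, move]
RT 30: heading 105 -> 75
Final: pos=(-14.471,13.492), heading=75, 2 segment(s) drawn

Segment endpoints: x in {-10.071, -6.536, -3}, y in {-10, -6.464, -2.929}
xmin=-10.071, ymin=-10, xmax=-3, ymax=-2.929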